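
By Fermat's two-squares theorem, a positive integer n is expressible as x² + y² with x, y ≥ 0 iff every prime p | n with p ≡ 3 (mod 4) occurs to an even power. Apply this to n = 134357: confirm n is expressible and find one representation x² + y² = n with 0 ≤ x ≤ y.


Step 1: Factor n = 134357 = 29 · 41 · 113.
Step 2: Check the mod-4 condition on each prime factor: 29 ≡ 1 (mod 4), exponent 1; 41 ≡ 1 (mod 4), exponent 1; 113 ≡ 1 (mod 4), exponent 1.
All primes ≡ 3 (mod 4) appear to even exponent (or don't appear), so by the two-squares theorem n IS expressible as a sum of two squares.
Step 3: Build a representation. Here n = 29 · 41 · 113 is a product of primes ≡ 1 (mod 4). Each prime p ≡ 1 (mod 4) is itself a sum of two squares; find a² by testing p − a² for a perfect square:
  29: 29 − 1² = 28, 29 − 2² = 25 = 5² ⇒ 29 = 2² + 5².
  41: 41 − 1² = 40, 41 − 2² = 37, 41 − 3² = 32, 41 − 4² = 25 = 5² ⇒ 41 = 4² + 5².
  113: 113 − 1² = 112, 113 − 2² = 109, 113 − 3² = 104, 113 − 4² = 97, 113 − 5² = 88, 113 − 6² = 77, 113 − 7² = 64 = 8² ⇒ 113 = 7² + 8².
  Combine using the Brahmagupta–Fibonacci identity (a² + b²)(c² + d²) = (ac − bd)² + (ad + bc)² = (ac + bd)² + (ad − bc)²:
  29 · 41 = 1189: from (2² + 5²)(4² + 5²), take (2·4 − 5·5, 2·5 + 5·4) = (8 − 25, 10 + 20) = (-17, 30); dropping signs (only squares matter) gives (17, 30); check 17² + 30² = 289 + 900 = 1189 ✓.
  1189 · 113 = 134357: from (17² + 30²)(7² + 8²), take (17·7 − 30·8, 17·8 + 30·7) = (119 − 240, 136 + 210) = (-121, 346); dropping signs (only squares matter) gives (121, 346); check 121² + 346² = 14641 + 119716 = 134357 ✓.
Step 4: Order so x ≤ y and verify: 121² + 346² = 14641 + 119716 = 134357 = n. ✓

n = 134357 = 121² + 346² (one valid representation with x ≤ y).


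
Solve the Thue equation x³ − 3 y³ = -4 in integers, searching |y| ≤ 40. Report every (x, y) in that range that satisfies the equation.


The equation is x³ - 3y³ = -4. For fixed y, x³ = 3·y³ − 4, so a solution requires the RHS to be a perfect cube.
Strategy: iterate y from -40 to 40, compute RHS = 3·y³ − 4, and check whether it is a (positive or negative) perfect cube.
Check small values of y:
  y = 0: RHS = -4 is not a perfect cube.
  y = 1: RHS = -1 = (-1)³ ⇒ x = -1 works.
  y = -1: RHS = -7 is not a perfect cube.
  y = 2: RHS = 20 is not a perfect cube.
  y = -2: RHS = -28 is not a perfect cube.
  y = 3: RHS = 77 is not a perfect cube.
  y = -3: RHS = -85 is not a perfect cube.
Continuing the search up to |y| = 40 finds no further solutions beyond those listed.
Collected solutions: (-1, 1).

Solutions (with |y| ≤ 40): (-1, 1).


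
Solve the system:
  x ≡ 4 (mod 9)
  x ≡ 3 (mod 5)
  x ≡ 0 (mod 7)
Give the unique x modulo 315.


Moduli 9, 5, 7 are pairwise coprime; by CRT there is a unique solution modulo M = 9 · 5 · 7 = 315.
Solve pairwise, accumulating the modulus:
  Start with x ≡ 4 (mod 9).
  Combine with x ≡ 3 (mod 5): since gcd(9, 5) = 1, we get a unique residue mod 45.
    Write x = 4 + 9·t and substitute into x ≡ 3 (mod 5): 9·t ≡ 3 − 4 = -1 (mod 5).
    Reduce coefficients mod 5: 4·t ≡ 4 (mod 5).
    The inverse of 4 mod 5 is 4 (since 4·4 = 16 = 3·5 + 1), so t ≡ 4·4 = 16 ≡ 1 (mod 5).
    Then x = 4 + 9·1 = 13, valid modulo lcm(9, 5) = 45: x ≡ 13 (mod 45).
  Combine with x ≡ 0 (mod 7): since gcd(45, 7) = 1, we get a unique residue mod 315.
    Write x = 13 + 45·t and substitute into x ≡ 0 (mod 7): 45·t ≡ 0 − 13 = -13 (mod 7).
    Reduce coefficients mod 7: 3·t ≡ 1 (mod 7).
    The inverse of 3 mod 7 is 5 (since 3·5 = 15 = 2·7 + 1), so t ≡ 5·1 = 5 ≡ 5 (mod 7).
    Then x = 13 + 45·5 = 238, valid modulo lcm(45, 7) = 315: x ≡ 238 (mod 315).
Verify: 238 mod 9 = 4 ✓, 238 mod 5 = 3 ✓, 238 mod 7 = 0 ✓.

x ≡ 238 (mod 315).


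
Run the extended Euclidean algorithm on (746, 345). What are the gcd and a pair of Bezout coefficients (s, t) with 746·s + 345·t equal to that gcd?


Euclidean algorithm on (746, 345) — divide until remainder is 0:
  746 = 2 · 345 + 56
  345 = 6 · 56 + 9
  56 = 6 · 9 + 2
  9 = 4 · 2 + 1
  2 = 2 · 1 + 0
gcd(746, 345) = 1.
Track Bezout coefficients alongside the remainders: start with r₀ = 746 = a·1 + b·0 (s = 1, t = 0) and r₁ = 345 = a·0 + b·1 (s = 0, t = 1); each new remainder r_{k+1} = r_{k-1} − q_k·r_k inherits s_{k+1} = s_{k-1} − q_k·s_k, t_{k+1} = t_{k-1} − q_k·t_k, so r_k = a·s_k + b·t_k at every step:
  q = 2: r = 56, s = 1 − 2·0 = 1, t = 0 − 2·1 = -2  (check: 746·1 + 345·(-2) = 56)
  q = 6: r = 9, s = 0 − 6·1 = -6, t = 1 − 6·(-2) = 13  (check: 746·(-6) + 345·13 = 9)
  q = 6: r = 2, s = 1 − 6·(-6) = 37, t = -2 − 6·13 = -80  (check: 746·37 + 345·(-80) = 2)
  q = 4: r = 1, s = -6 − 4·37 = -154, t = 13 − 4·(-80) = 333  (check: 746·(-154) + 345·333 = 1)
The row with r = 1 (the gcd) gives the Bezout coefficients s = -154, t = 333.
Result: 746 · (-154) + 345 · (333) = 1.

gcd(746, 345) = 1; s = -154, t = 333 (check: 746·(-154) + 345·333 = 1).


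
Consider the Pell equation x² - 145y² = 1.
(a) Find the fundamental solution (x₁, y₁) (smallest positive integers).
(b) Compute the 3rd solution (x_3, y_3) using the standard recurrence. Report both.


Step 1: Find the fundamental solution (x₁, y₁) of x² - 145y² = 1.
  Expand √145 as a continued fraction. a₀ = ⌊√145⌋ = 12; iterate m_{k+1} = d_k·a_k − m_k, d_{k+1} = (145 − m_{k+1}²)/d_k, a_{k+1} = ⌊(a₀ + m_{k+1})/d_{k+1}⌋ (starting m₀ = 0, d₀ = 1), with convergents p_k = a_k·p_{k-1} + p_{k-2}, q_k = a_k·q_{k-1} + q_{k-2} (p₋₁ = 1, q₋₁ = 0):
  k = 0: a₀ = 12; p₀/q₀ = 12/1; p₀² − 145·q₀² = 144 − 145 = -1.
  k = 1: m = 12, d = 1, a = ⌊(12 + 12)/1⌋ = 24; p/q = (24·12 + 1)/(24·1 + 0) = 289/24; p² − 145·q² = 83521 − 83520 = 1.
  The first convergent with p² − 145·q² = 1 gives the fundamental solution (x₁, y₁) = (289, 24).
Step 2: Apply the recurrence (x_{n+1}, y_{n+1}) = (x₁x_n + 145y₁y_n, x₁y_n + y₁x_n) repeatedly.
  From (x_1, y_1) = (289, 24): x_2 = 289·289 + 145·24·24 = 167041; y_2 = 289·24 + 24·289 = 13872.
  From (x_2, y_2) = (167041, 13872): x_3 = 289·167041 + 145·24·13872 = 96549409; y_3 = 289·13872 + 24·167041 = 8017992.
Step 3: Verify x_3² - 145·y_3² = 9321788378249281 - 9321788378249280 = 1 (should be 1). ✓

(x_1, y_1) = (289, 24); (x_3, y_3) = (96549409, 8017992).


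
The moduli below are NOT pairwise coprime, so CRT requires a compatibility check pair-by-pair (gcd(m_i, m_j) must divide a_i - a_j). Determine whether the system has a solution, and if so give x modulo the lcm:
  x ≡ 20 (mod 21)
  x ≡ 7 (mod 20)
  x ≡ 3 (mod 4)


Moduli 21, 20, 4 are not pairwise coprime, so CRT works modulo lcm(m_i) when all pairwise compatibility conditions hold.
Pairwise compatibility: gcd(m_i, m_j) must divide a_i - a_j for every pair.
Merge one congruence at a time:
  Start: x ≡ 20 (mod 21).
  Combine with x ≡ 7 (mod 20): gcd(21, 20) = 1; 7 - 20 = -13, which IS divisible by 1, so compatible.
    Write x = 20 + 21·t and substitute into x ≡ 7 (mod 20): 21·t ≡ 7 − 20 = -13 (mod 20).
    Reduce coefficients mod 20: 1·t ≡ 7 (mod 20).
    So t ≡ 7 (mod 20).
    Then x = 20 + 21·7 = 167, valid modulo lcm(21, 20) = 420: x ≡ 167 (mod 420).
  Combine with x ≡ 3 (mod 4): gcd(420, 4) = 4; 3 - 167 = -164, which IS divisible by 4, so compatible.
    Write x = 167 + 420·t and substitute into x ≡ 3 (mod 4): 420·t ≡ 3 − 167 = -164 (mod 4).
    Divide the congruence (and modulus) by g = 4: 105·t ≡ -41 (mod 1).
    Modulo 1 every t works; take t = 0.
    Then x = 167 + 420·0 = 167, valid modulo lcm(420, 4) = 420: x ≡ 167 (mod 420).
Verify: 167 mod 21 = 20, 167 mod 20 = 7, 167 mod 4 = 3.

x ≡ 167 (mod 420).


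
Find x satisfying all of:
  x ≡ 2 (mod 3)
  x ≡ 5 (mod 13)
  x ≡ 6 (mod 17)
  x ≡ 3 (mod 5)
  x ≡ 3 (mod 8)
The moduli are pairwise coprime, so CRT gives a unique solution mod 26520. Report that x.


Product of moduli M = 3 · 13 · 17 · 5 · 8 = 26520.
Merge one congruence at a time:
  Start: x ≡ 2 (mod 3).
  Combine with x ≡ 5 (mod 13); new modulus lcm = 39.
    Write x = 2 + 3·t and substitute into x ≡ 5 (mod 13): 3·t ≡ 5 − 2 = 3 (mod 13).
    The inverse of 3 mod 13 is 9 (since 3·9 = 27 = 2·13 + 1), so t ≡ 9·3 = 27 ≡ 1 (mod 13).
    Then x = 2 + 3·1 = 5, valid modulo lcm(3, 13) = 39: x ≡ 5 (mod 39).
  Combine with x ≡ 6 (mod 17); new modulus lcm = 663.
    Write x = 5 + 39·t and substitute into x ≡ 6 (mod 17): 39·t ≡ 6 − 5 = 1 (mod 17).
    Reduce coefficients mod 17: 5·t ≡ 1 (mod 17).
    The inverse of 5 mod 17 is 7 (since 5·7 = 35 = 2·17 + 1), so t ≡ 7·1 = 7 ≡ 7 (mod 17).
    Then x = 5 + 39·7 = 278, valid modulo lcm(39, 17) = 663: x ≡ 278 (mod 663).
  Combine with x ≡ 3 (mod 5); new modulus lcm = 3315.
    Write x = 278 + 663·t and substitute into x ≡ 3 (mod 5): 663·t ≡ 3 − 278 = -275 (mod 5).
    Reduce coefficients mod 5: 3·t ≡ 0 (mod 5).
    The inverse of 3 mod 5 is 2 (since 3·2 = 6 = 1·5 + 1), so t ≡ 2·0 = 0 ≡ 0 (mod 5).
    Then x = 278 + 663·0 = 278, valid modulo lcm(663, 5) = 3315: x ≡ 278 (mod 3315).
  Combine with x ≡ 3 (mod 8); new modulus lcm = 26520.
    Write x = 278 + 3315·t and substitute into x ≡ 3 (mod 8): 3315·t ≡ 3 − 278 = -275 (mod 8).
    Reduce coefficients mod 8: 3·t ≡ 5 (mod 8).
    The inverse of 3 mod 8 is 3 (since 3·3 = 9 = 1·8 + 1), so t ≡ 3·5 = 15 ≡ 7 (mod 8).
    Then x = 278 + 3315·7 = 23483, valid modulo lcm(3315, 8) = 26520: x ≡ 23483 (mod 26520).
Verify against each original: 23483 mod 3 = 2, 23483 mod 13 = 5, 23483 mod 17 = 6, 23483 mod 5 = 3, 23483 mod 8 = 3.

x ≡ 23483 (mod 26520).


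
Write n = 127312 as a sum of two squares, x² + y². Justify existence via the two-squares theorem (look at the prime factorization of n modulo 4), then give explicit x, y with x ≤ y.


Step 1: Factor n = 127312 = 2^4 · 73 · 109.
Step 2: Check the mod-4 condition on each prime factor: 2 = 2 (special); 73 ≡ 1 (mod 4), exponent 1; 109 ≡ 1 (mod 4), exponent 1.
All primes ≡ 3 (mod 4) appear to even exponent (or don't appear), so by the two-squares theorem n IS expressible as a sum of two squares.
Step 3: Build a representation. Group n = k² · m with k = 4 and m = 73 · 109 = 7957 (a product of primes ≡ 1 (mod 4)); a representation of m scales to one of n via (k·x)² + (k·y)² = k²(x² + y²). Each prime p ≡ 1 (mod 4) is itself a sum of two squares; find a² by testing p − a² for a perfect square:
  73: 73 − 1² = 72, 73 − 2² = 69, 73 − 3² = 64 = 8² ⇒ 73 = 3² + 8².
  109: 109 − 1² = 108, 109 − 2² = 105, 109 − 3² = 100 = 10² ⇒ 109 = 3² + 10².
  Combine using the Brahmagupta–Fibonacci identity (a² + b²)(c² + d²) = (ac − bd)² + (ad + bc)² = (ac + bd)² + (ad − bc)²:
  73 · 109 = 7957: from (3² + 8²)(3² + 10²), take (3·3 − 8·10, 3·10 + 8·3) = (9 − 80, 30 + 24) = (-71, 54); dropping signs (only squares matter) gives (71, 54); check 71² + 54² = 5041 + 2916 = 7957 ✓.
  Scale by k = 4: (4·71, 4·54) = (284, 216).
Step 4: Order so x ≤ y and verify: 216² + 284² = 46656 + 80656 = 127312 = n. ✓

n = 127312 = 216² + 284² (one valid representation with x ≤ y).


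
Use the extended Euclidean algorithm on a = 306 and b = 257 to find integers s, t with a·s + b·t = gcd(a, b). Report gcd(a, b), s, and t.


Euclidean algorithm on (306, 257) — divide until remainder is 0:
  306 = 1 · 257 + 49
  257 = 5 · 49 + 12
  49 = 4 · 12 + 1
  12 = 12 · 1 + 0
gcd(306, 257) = 1.
Track Bezout coefficients alongside the remainders: start with r₀ = 306 = a·1 + b·0 (s = 1, t = 0) and r₁ = 257 = a·0 + b·1 (s = 0, t = 1); each new remainder r_{k+1} = r_{k-1} − q_k·r_k inherits s_{k+1} = s_{k-1} − q_k·s_k, t_{k+1} = t_{k-1} − q_k·t_k, so r_k = a·s_k + b·t_k at every step:
  q = 1: r = 49, s = 1 − 1·0 = 1, t = 0 − 1·1 = -1  (check: 306·1 + 257·(-1) = 49)
  q = 5: r = 12, s = 0 − 5·1 = -5, t = 1 − 5·(-1) = 6  (check: 306·(-5) + 257·6 = 12)
  q = 4: r = 1, s = 1 − 4·(-5) = 21, t = -1 − 4·6 = -25  (check: 306·21 + 257·(-25) = 1)
The row with r = 1 (the gcd) gives the Bezout coefficients s = 21, t = -25.
Result: 306 · (21) + 257 · (-25) = 1.

gcd(306, 257) = 1; s = 21, t = -25 (check: 306·21 + 257·(-25) = 1).


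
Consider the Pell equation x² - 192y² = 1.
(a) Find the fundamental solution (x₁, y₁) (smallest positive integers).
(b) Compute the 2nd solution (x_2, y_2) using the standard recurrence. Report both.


Step 1: Find the fundamental solution (x₁, y₁) of x² - 192y² = 1.
  Expand √192 as a continued fraction. a₀ = ⌊√192⌋ = 13; iterate m_{k+1} = d_k·a_k − m_k, d_{k+1} = (192 − m_{k+1}²)/d_k, a_{k+1} = ⌊(a₀ + m_{k+1})/d_{k+1}⌋ (starting m₀ = 0, d₀ = 1), with convergents p_k = a_k·p_{k-1} + p_{k-2}, q_k = a_k·q_{k-1} + q_{k-2} (p₋₁ = 1, q₋₁ = 0):
  k = 0: a₀ = 13; p₀/q₀ = 13/1; p₀² − 192·q₀² = 169 − 192 = -23.
  k = 1: m = 13, d = 23, a = ⌊(13 + 13)/23⌋ = 1; p/q = (1·13 + 1)/(1·1 + 0) = 14/1; p² − 192·q² = 196 − 192 = 4.
  k = 2: m = 10, d = 4, a = ⌊(13 + 10)/4⌋ = 5; p/q = (5·14 + 13)/(5·1 + 1) = 83/6; p² − 192·q² = 6889 − 6912 = -23.
  k = 3: m = 10, d = 23, a = ⌊(13 + 10)/23⌋ = 1; p/q = (1·83 + 14)/(1·6 + 1) = 97/7; p² − 192·q² = 9409 − 9408 = 1.
  The first convergent with p² − 192·q² = 1 gives the fundamental solution (x₁, y₁) = (97, 7).
Step 2: Apply the recurrence (x_{n+1}, y_{n+1}) = (x₁x_n + 192y₁y_n, x₁y_n + y₁x_n) repeatedly.
  From (x_1, y_1) = (97, 7): x_2 = 97·97 + 192·7·7 = 18817; y_2 = 97·7 + 7·97 = 1358.
Step 3: Verify x_2² - 192·y_2² = 354079489 - 354079488 = 1 (should be 1). ✓

(x_1, y_1) = (97, 7); (x_2, y_2) = (18817, 1358).


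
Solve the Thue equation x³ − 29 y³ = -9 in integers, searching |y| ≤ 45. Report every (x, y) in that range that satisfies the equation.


The equation is x³ - 29y³ = -9. For fixed y, x³ = 29·y³ − 9, so a solution requires the RHS to be a perfect cube.
Strategy: iterate y from -45 to 45, compute RHS = 29·y³ − 9, and check whether it is a (positive or negative) perfect cube.
Check small values of y:
  y = 0: RHS = -9 is not a perfect cube.
  y = 1: RHS = 20 is not a perfect cube.
  y = -1: RHS = -38 is not a perfect cube.
  y = 2: RHS = 223 is not a perfect cube.
  y = -2: RHS = -241 is not a perfect cube.
  y = 3: RHS = 774 is not a perfect cube.
  y = -3: RHS = -792 is not a perfect cube.
Continuing the search up to |y| = 45 finds no solutions either.
No (x, y) in the scanned range satisfies the equation.

No integer solutions with |y| ≤ 45.


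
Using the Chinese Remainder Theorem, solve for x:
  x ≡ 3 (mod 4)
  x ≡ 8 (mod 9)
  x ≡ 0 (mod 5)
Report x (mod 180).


Moduli 4, 9, 5 are pairwise coprime; by CRT there is a unique solution modulo M = 4 · 9 · 5 = 180.
Solve pairwise, accumulating the modulus:
  Start with x ≡ 3 (mod 4).
  Combine with x ≡ 8 (mod 9): since gcd(4, 9) = 1, we get a unique residue mod 36.
    Write x = 3 + 4·t and substitute into x ≡ 8 (mod 9): 4·t ≡ 8 − 3 = 5 (mod 9).
    The inverse of 4 mod 9 is 7 (since 4·7 = 28 = 3·9 + 1), so t ≡ 7·5 = 35 ≡ 8 (mod 9).
    Then x = 3 + 4·8 = 35, valid modulo lcm(4, 9) = 36: x ≡ 35 (mod 36).
  Combine with x ≡ 0 (mod 5): since gcd(36, 5) = 1, we get a unique residue mod 180.
    Write x = 35 + 36·t and substitute into x ≡ 0 (mod 5): 36·t ≡ 0 − 35 = -35 (mod 5).
    Reduce coefficients mod 5: 1·t ≡ 0 (mod 5).
    So t ≡ 0 (mod 5).
    Then x = 35 + 36·0 = 35, valid modulo lcm(36, 5) = 180: x ≡ 35 (mod 180).
Verify: 35 mod 4 = 3 ✓, 35 mod 9 = 8 ✓, 35 mod 5 = 0 ✓.

x ≡ 35 (mod 180).


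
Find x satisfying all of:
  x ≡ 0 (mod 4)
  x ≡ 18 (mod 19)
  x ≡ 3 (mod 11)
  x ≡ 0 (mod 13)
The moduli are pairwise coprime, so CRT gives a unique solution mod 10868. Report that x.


Product of moduli M = 4 · 19 · 11 · 13 = 10868.
Merge one congruence at a time:
  Start: x ≡ 0 (mod 4).
  Combine with x ≡ 18 (mod 19); new modulus lcm = 76.
    Write x = 0 + 4·t and substitute into x ≡ 18 (mod 19): 4·t ≡ 18 − 0 = 18 (mod 19).
    The inverse of 4 mod 19 is 5 (since 4·5 = 20 = 1·19 + 1), so t ≡ 5·18 = 90 ≡ 14 (mod 19).
    Then x = 0 + 4·14 = 56, valid modulo lcm(4, 19) = 76: x ≡ 56 (mod 76).
  Combine with x ≡ 3 (mod 11); new modulus lcm = 836.
    Write x = 56 + 76·t and substitute into x ≡ 3 (mod 11): 76·t ≡ 3 − 56 = -53 (mod 11).
    Reduce coefficients mod 11: 10·t ≡ 2 (mod 11).
    The inverse of 10 mod 11 is 10 (since 10·10 = 100 = 9·11 + 1), so t ≡ 10·2 = 20 ≡ 9 (mod 11).
    Then x = 56 + 76·9 = 740, valid modulo lcm(76, 11) = 836: x ≡ 740 (mod 836).
  Combine with x ≡ 0 (mod 13); new modulus lcm = 10868.
    Write x = 740 + 836·t and substitute into x ≡ 0 (mod 13): 836·t ≡ 0 − 740 = -740 (mod 13).
    Reduce coefficients mod 13: 4·t ≡ 1 (mod 13).
    The inverse of 4 mod 13 is 10 (since 4·10 = 40 = 3·13 + 1), so t ≡ 10·1 = 10 ≡ 10 (mod 13).
    Then x = 740 + 836·10 = 9100, valid modulo lcm(836, 13) = 10868: x ≡ 9100 (mod 10868).
Verify against each original: 9100 mod 4 = 0, 9100 mod 19 = 18, 9100 mod 11 = 3, 9100 mod 13 = 0.

x ≡ 9100 (mod 10868).


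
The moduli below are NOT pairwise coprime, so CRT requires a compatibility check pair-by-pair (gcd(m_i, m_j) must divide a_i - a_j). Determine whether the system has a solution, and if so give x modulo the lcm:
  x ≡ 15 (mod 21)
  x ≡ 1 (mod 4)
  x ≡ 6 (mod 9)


Moduli 21, 4, 9 are not pairwise coprime, so CRT works modulo lcm(m_i) when all pairwise compatibility conditions hold.
Pairwise compatibility: gcd(m_i, m_j) must divide a_i - a_j for every pair.
Merge one congruence at a time:
  Start: x ≡ 15 (mod 21).
  Combine with x ≡ 1 (mod 4): gcd(21, 4) = 1; 1 - 15 = -14, which IS divisible by 1, so compatible.
    Write x = 15 + 21·t and substitute into x ≡ 1 (mod 4): 21·t ≡ 1 − 15 = -14 (mod 4).
    Reduce coefficients mod 4: 1·t ≡ 2 (mod 4).
    So t ≡ 2 (mod 4).
    Then x = 15 + 21·2 = 57, valid modulo lcm(21, 4) = 84: x ≡ 57 (mod 84).
  Combine with x ≡ 6 (mod 9): gcd(84, 9) = 3; 6 - 57 = -51, which IS divisible by 3, so compatible.
    Write x = 57 + 84·t and substitute into x ≡ 6 (mod 9): 84·t ≡ 6 − 57 = -51 (mod 9).
    Divide the congruence (and modulus) by g = 3: 28·t ≡ -17 (mod 3).
    Reduce coefficients mod 3: 1·t ≡ 1 (mod 3).
    So t ≡ 1 (mod 3).
    Then x = 57 + 84·1 = 141, valid modulo lcm(84, 9) = 252: x ≡ 141 (mod 252).
Verify: 141 mod 21 = 15, 141 mod 4 = 1, 141 mod 9 = 6.

x ≡ 141 (mod 252).


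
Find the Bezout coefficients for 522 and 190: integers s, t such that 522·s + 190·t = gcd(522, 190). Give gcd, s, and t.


Euclidean algorithm on (522, 190) — divide until remainder is 0:
  522 = 2 · 190 + 142
  190 = 1 · 142 + 48
  142 = 2 · 48 + 46
  48 = 1 · 46 + 2
  46 = 23 · 2 + 0
gcd(522, 190) = 2.
Track Bezout coefficients alongside the remainders: start with r₀ = 522 = a·1 + b·0 (s = 1, t = 0) and r₁ = 190 = a·0 + b·1 (s = 0, t = 1); each new remainder r_{k+1} = r_{k-1} − q_k·r_k inherits s_{k+1} = s_{k-1} − q_k·s_k, t_{k+1} = t_{k-1} − q_k·t_k, so r_k = a·s_k + b·t_k at every step:
  q = 2: r = 142, s = 1 − 2·0 = 1, t = 0 − 2·1 = -2  (check: 522·1 + 190·(-2) = 142)
  q = 1: r = 48, s = 0 − 1·1 = -1, t = 1 − 1·(-2) = 3  (check: 522·(-1) + 190·3 = 48)
  q = 2: r = 46, s = 1 − 2·(-1) = 3, t = -2 − 2·3 = -8  (check: 522·3 + 190·(-8) = 46)
  q = 1: r = 2, s = -1 − 1·3 = -4, t = 3 − 1·(-8) = 11  (check: 522·(-4) + 190·11 = 2)
The row with r = 2 (the gcd) gives the Bezout coefficients s = -4, t = 11.
Result: 522 · (-4) + 190 · (11) = 2.

gcd(522, 190) = 2; s = -4, t = 11 (check: 522·(-4) + 190·11 = 2).


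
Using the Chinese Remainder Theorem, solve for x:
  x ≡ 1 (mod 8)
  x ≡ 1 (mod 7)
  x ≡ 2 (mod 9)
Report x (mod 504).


Moduli 8, 7, 9 are pairwise coprime; by CRT there is a unique solution modulo M = 8 · 7 · 9 = 504.
Solve pairwise, accumulating the modulus:
  Start with x ≡ 1 (mod 8).
  Combine with x ≡ 1 (mod 7): since gcd(8, 7) = 1, we get a unique residue mod 56.
    Write x = 1 + 8·t and substitute into x ≡ 1 (mod 7): 8·t ≡ 1 − 1 = 0 (mod 7).
    Reduce coefficients mod 7: 1·t ≡ 0 (mod 7).
    So t ≡ 0 (mod 7).
    Then x = 1 + 8·0 = 1, valid modulo lcm(8, 7) = 56: x ≡ 1 (mod 56).
  Combine with x ≡ 2 (mod 9): since gcd(56, 9) = 1, we get a unique residue mod 504.
    Write x = 1 + 56·t and substitute into x ≡ 2 (mod 9): 56·t ≡ 2 − 1 = 1 (mod 9).
    Reduce coefficients mod 9: 2·t ≡ 1 (mod 9).
    The inverse of 2 mod 9 is 5 (since 2·5 = 10 = 1·9 + 1), so t ≡ 5·1 = 5 ≡ 5 (mod 9).
    Then x = 1 + 56·5 = 281, valid modulo lcm(56, 9) = 504: x ≡ 281 (mod 504).
Verify: 281 mod 8 = 1 ✓, 281 mod 7 = 1 ✓, 281 mod 9 = 2 ✓.

x ≡ 281 (mod 504).


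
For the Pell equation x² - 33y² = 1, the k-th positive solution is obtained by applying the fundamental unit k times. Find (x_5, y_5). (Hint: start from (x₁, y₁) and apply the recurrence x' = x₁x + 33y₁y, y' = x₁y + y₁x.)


Step 1: Find the fundamental solution (x₁, y₁) of x² - 33y² = 1.
  Expand √33 as a continued fraction. a₀ = ⌊√33⌋ = 5; iterate m_{k+1} = d_k·a_k − m_k, d_{k+1} = (33 − m_{k+1}²)/d_k, a_{k+1} = ⌊(a₀ + m_{k+1})/d_{k+1}⌋ (starting m₀ = 0, d₀ = 1), with convergents p_k = a_k·p_{k-1} + p_{k-2}, q_k = a_k·q_{k-1} + q_{k-2} (p₋₁ = 1, q₋₁ = 0):
  k = 0: a₀ = 5; p₀/q₀ = 5/1; p₀² − 33·q₀² = 25 − 33 = -8.
  k = 1: m = 5, d = 8, a = ⌊(5 + 5)/8⌋ = 1; p/q = (1·5 + 1)/(1·1 + 0) = 6/1; p² − 33·q² = 36 − 33 = 3.
  k = 2: m = 3, d = 3, a = ⌊(5 + 3)/3⌋ = 2; p/q = (2·6 + 5)/(2·1 + 1) = 17/3; p² − 33·q² = 289 − 297 = -8.
  k = 3: m = 3, d = 8, a = ⌊(5 + 3)/8⌋ = 1; p/q = (1·17 + 6)/(1·3 + 1) = 23/4; p² − 33·q² = 529 − 528 = 1.
  The first convergent with p² − 33·q² = 1 gives the fundamental solution (x₁, y₁) = (23, 4).
Step 2: Apply the recurrence (x_{n+1}, y_{n+1}) = (x₁x_n + 33y₁y_n, x₁y_n + y₁x_n) repeatedly.
  From (x_1, y_1) = (23, 4): x_2 = 23·23 + 33·4·4 = 1057; y_2 = 23·4 + 4·23 = 184.
  From (x_2, y_2) = (1057, 184): x_3 = 23·1057 + 33·4·184 = 48599; y_3 = 23·184 + 4·1057 = 8460.
  From (x_3, y_3) = (48599, 8460): x_4 = 23·48599 + 33·4·8460 = 2234497; y_4 = 23·8460 + 4·48599 = 388976.
  From (x_4, y_4) = (2234497, 388976): x_5 = 23·2234497 + 33·4·388976 = 102738263; y_5 = 23·388976 + 4·2234497 = 17884436.
Step 3: Verify x_5² - 33·y_5² = 10555150684257169 - 10555150684257168 = 1 (should be 1). ✓

(x_1, y_1) = (23, 4); (x_5, y_5) = (102738263, 17884436).


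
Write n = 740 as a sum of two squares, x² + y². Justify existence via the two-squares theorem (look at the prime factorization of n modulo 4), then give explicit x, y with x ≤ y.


Step 1: Factor n = 740 = 2^2 · 5 · 37.
Step 2: Check the mod-4 condition on each prime factor: 2 = 2 (special); 5 ≡ 1 (mod 4), exponent 1; 37 ≡ 1 (mod 4), exponent 1.
All primes ≡ 3 (mod 4) appear to even exponent (or don't appear), so by the two-squares theorem n IS expressible as a sum of two squares.
Step 3: Build a representation. Group n = k² · m with k = 2 and m = 5 · 37 = 185 (a product of primes ≡ 1 (mod 4)); a representation of m scales to one of n via (k·x)² + (k·y)² = k²(x² + y²). Each prime p ≡ 1 (mod 4) is itself a sum of two squares; find a² by testing p − a² for a perfect square:
  5: 5 − 1² = 4 = 2² ⇒ 5 = 1² + 2².
  37: 37 − 1² = 36 = 6² ⇒ 37 = 1² + 6².
  Combine using the Brahmagupta–Fibonacci identity (a² + b²)(c² + d²) = (ac − bd)² + (ad + bc)² = (ac + bd)² + (ad − bc)²:
  5 · 37 = 185: from (1² + 2²)(1² + 6²), take (1·1 − 2·6, 1·6 + 2·1) = (1 − 12, 6 + 2) = (-11, 8); dropping signs (only squares matter) gives (11, 8); check 11² + 8² = 121 + 64 = 185 ✓.
  Scale by k = 2: (2·11, 2·8) = (22, 16).
Step 4: Order so x ≤ y and verify: 16² + 22² = 256 + 484 = 740 = n. ✓

n = 740 = 16² + 22² (one valid representation with x ≤ y).


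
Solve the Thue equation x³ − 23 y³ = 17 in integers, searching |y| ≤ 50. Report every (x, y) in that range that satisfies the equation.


The equation is x³ - 23y³ = 17. For fixed y, x³ = 23·y³ + 17, so a solution requires the RHS to be a perfect cube.
Strategy: iterate y from -50 to 50, compute RHS = 23·y³ + 17, and check whether it is a (positive or negative) perfect cube.
Check small values of y:
  y = 0: RHS = 17 is not a perfect cube.
  y = 1: RHS = 40 is not a perfect cube.
  y = -1: RHS = -6 is not a perfect cube.
  y = 2: RHS = 201 is not a perfect cube.
  y = -2: RHS = -167 is not a perfect cube.
  y = 3: RHS = 638 is not a perfect cube.
  y = -3: RHS = -604 is not a perfect cube.
Continuing the search up to |y| = 50 finds no solutions either.
No (x, y) in the scanned range satisfies the equation.

No integer solutions with |y| ≤ 50.


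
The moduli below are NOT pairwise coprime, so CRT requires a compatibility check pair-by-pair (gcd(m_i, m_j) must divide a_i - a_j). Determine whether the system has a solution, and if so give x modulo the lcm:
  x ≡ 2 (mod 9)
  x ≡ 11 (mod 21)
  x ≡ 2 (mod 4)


Moduli 9, 21, 4 are not pairwise coprime, so CRT works modulo lcm(m_i) when all pairwise compatibility conditions hold.
Pairwise compatibility: gcd(m_i, m_j) must divide a_i - a_j for every pair.
Merge one congruence at a time:
  Start: x ≡ 2 (mod 9).
  Combine with x ≡ 11 (mod 21): gcd(9, 21) = 3; 11 - 2 = 9, which IS divisible by 3, so compatible.
    Write x = 2 + 9·t and substitute into x ≡ 11 (mod 21): 9·t ≡ 11 − 2 = 9 (mod 21).
    Divide the congruence (and modulus) by g = 3: 3·t ≡ 3 (mod 7).
    The inverse of 3 mod 7 is 5 (since 3·5 = 15 = 2·7 + 1), so t ≡ 5·3 = 15 ≡ 1 (mod 7).
    Then x = 2 + 9·1 = 11, valid modulo lcm(9, 21) = 63: x ≡ 11 (mod 63).
  Combine with x ≡ 2 (mod 4): gcd(63, 4) = 1; 2 - 11 = -9, which IS divisible by 1, so compatible.
    Write x = 11 + 63·t and substitute into x ≡ 2 (mod 4): 63·t ≡ 2 − 11 = -9 (mod 4).
    Reduce coefficients mod 4: 3·t ≡ 3 (mod 4).
    The inverse of 3 mod 4 is 3 (since 3·3 = 9 = 2·4 + 1), so t ≡ 3·3 = 9 ≡ 1 (mod 4).
    Then x = 11 + 63·1 = 74, valid modulo lcm(63, 4) = 252: x ≡ 74 (mod 252).
Verify: 74 mod 9 = 2, 74 mod 21 = 11, 74 mod 4 = 2.

x ≡ 74 (mod 252).


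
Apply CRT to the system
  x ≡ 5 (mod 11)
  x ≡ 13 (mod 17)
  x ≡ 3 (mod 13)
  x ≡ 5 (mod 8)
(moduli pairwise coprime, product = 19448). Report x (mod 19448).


Product of moduli M = 11 · 17 · 13 · 8 = 19448.
Merge one congruence at a time:
  Start: x ≡ 5 (mod 11).
  Combine with x ≡ 13 (mod 17); new modulus lcm = 187.
    Write x = 5 + 11·t and substitute into x ≡ 13 (mod 17): 11·t ≡ 13 − 5 = 8 (mod 17).
    The inverse of 11 mod 17 is 14 (since 11·14 = 154 = 9·17 + 1), so t ≡ 14·8 = 112 ≡ 10 (mod 17).
    Then x = 5 + 11·10 = 115, valid modulo lcm(11, 17) = 187: x ≡ 115 (mod 187).
  Combine with x ≡ 3 (mod 13); new modulus lcm = 2431.
    Write x = 115 + 187·t and substitute into x ≡ 3 (mod 13): 187·t ≡ 3 − 115 = -112 (mod 13).
    Reduce coefficients mod 13: 5·t ≡ 5 (mod 13).
    The inverse of 5 mod 13 is 8 (since 5·8 = 40 = 3·13 + 1), so t ≡ 8·5 = 40 ≡ 1 (mod 13).
    Then x = 115 + 187·1 = 302, valid modulo lcm(187, 13) = 2431: x ≡ 302 (mod 2431).
  Combine with x ≡ 5 (mod 8); new modulus lcm = 19448.
    Write x = 302 + 2431·t and substitute into x ≡ 5 (mod 8): 2431·t ≡ 5 − 302 = -297 (mod 8).
    Reduce coefficients mod 8: 7·t ≡ 7 (mod 8).
    The inverse of 7 mod 8 is 7 (since 7·7 = 49 = 6·8 + 1), so t ≡ 7·7 = 49 ≡ 1 (mod 8).
    Then x = 302 + 2431·1 = 2733, valid modulo lcm(2431, 8) = 19448: x ≡ 2733 (mod 19448).
Verify against each original: 2733 mod 11 = 5, 2733 mod 17 = 13, 2733 mod 13 = 3, 2733 mod 8 = 5.

x ≡ 2733 (mod 19448).


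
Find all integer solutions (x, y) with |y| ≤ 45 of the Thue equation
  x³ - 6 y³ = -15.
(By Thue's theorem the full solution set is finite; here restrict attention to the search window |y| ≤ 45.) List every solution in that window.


The equation is x³ - 6y³ = -15. For fixed y, x³ = 6·y³ − 15, so a solution requires the RHS to be a perfect cube.
Strategy: iterate y from -45 to 45, compute RHS = 6·y³ − 15, and check whether it is a (positive or negative) perfect cube.
Check small values of y:
  y = 0: RHS = -15 is not a perfect cube.
  y = 1: RHS = -9 is not a perfect cube.
  y = -1: RHS = -21 is not a perfect cube.
  y = 2: RHS = 33 is not a perfect cube.
  y = -2: RHS = -63 is not a perfect cube.
  y = 3: RHS = 147 is not a perfect cube.
  y = -3: RHS = -177 is not a perfect cube.
Continuing the search up to |y| = 45 finds no solutions either.
No (x, y) in the scanned range satisfies the equation.

No integer solutions with |y| ≤ 45.


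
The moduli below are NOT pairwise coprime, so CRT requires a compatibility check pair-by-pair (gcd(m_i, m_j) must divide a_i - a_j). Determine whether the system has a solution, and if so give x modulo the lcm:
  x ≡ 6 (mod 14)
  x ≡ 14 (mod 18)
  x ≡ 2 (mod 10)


Moduli 14, 18, 10 are not pairwise coprime, so CRT works modulo lcm(m_i) when all pairwise compatibility conditions hold.
Pairwise compatibility: gcd(m_i, m_j) must divide a_i - a_j for every pair.
Merge one congruence at a time:
  Start: x ≡ 6 (mod 14).
  Combine with x ≡ 14 (mod 18): gcd(14, 18) = 2; 14 - 6 = 8, which IS divisible by 2, so compatible.
    Write x = 6 + 14·t and substitute into x ≡ 14 (mod 18): 14·t ≡ 14 − 6 = 8 (mod 18).
    Divide the congruence (and modulus) by g = 2: 7·t ≡ 4 (mod 9).
    The inverse of 7 mod 9 is 4 (since 7·4 = 28 = 3·9 + 1), so t ≡ 4·4 = 16 ≡ 7 (mod 9).
    Then x = 6 + 14·7 = 104, valid modulo lcm(14, 18) = 126: x ≡ 104 (mod 126).
  Combine with x ≡ 2 (mod 10): gcd(126, 10) = 2; 2 - 104 = -102, which IS divisible by 2, so compatible.
    Write x = 104 + 126·t and substitute into x ≡ 2 (mod 10): 126·t ≡ 2 − 104 = -102 (mod 10).
    Divide the congruence (and modulus) by g = 2: 63·t ≡ -51 (mod 5).
    Reduce coefficients mod 5: 3·t ≡ 4 (mod 5).
    The inverse of 3 mod 5 is 2 (since 3·2 = 6 = 1·5 + 1), so t ≡ 2·4 = 8 ≡ 3 (mod 5).
    Then x = 104 + 126·3 = 482, valid modulo lcm(126, 10) = 630: x ≡ 482 (mod 630).
Verify: 482 mod 14 = 6, 482 mod 18 = 14, 482 mod 10 = 2.

x ≡ 482 (mod 630).


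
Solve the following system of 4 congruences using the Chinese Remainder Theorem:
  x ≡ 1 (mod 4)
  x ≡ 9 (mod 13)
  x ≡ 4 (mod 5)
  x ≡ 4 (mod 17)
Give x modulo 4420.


Product of moduli M = 4 · 13 · 5 · 17 = 4420.
Merge one congruence at a time:
  Start: x ≡ 1 (mod 4).
  Combine with x ≡ 9 (mod 13); new modulus lcm = 52.
    Write x = 1 + 4·t and substitute into x ≡ 9 (mod 13): 4·t ≡ 9 − 1 = 8 (mod 13).
    The inverse of 4 mod 13 is 10 (since 4·10 = 40 = 3·13 + 1), so t ≡ 10·8 = 80 ≡ 2 (mod 13).
    Then x = 1 + 4·2 = 9, valid modulo lcm(4, 13) = 52: x ≡ 9 (mod 52).
  Combine with x ≡ 4 (mod 5); new modulus lcm = 260.
    Write x = 9 + 52·t and substitute into x ≡ 4 (mod 5): 52·t ≡ 4 − 9 = -5 (mod 5).
    Reduce coefficients mod 5: 2·t ≡ 0 (mod 5).
    The inverse of 2 mod 5 is 3 (since 2·3 = 6 = 1·5 + 1), so t ≡ 3·0 = 0 ≡ 0 (mod 5).
    Then x = 9 + 52·0 = 9, valid modulo lcm(52, 5) = 260: x ≡ 9 (mod 260).
  Combine with x ≡ 4 (mod 17); new modulus lcm = 4420.
    Write x = 9 + 260·t and substitute into x ≡ 4 (mod 17): 260·t ≡ 4 − 9 = -5 (mod 17).
    Reduce coefficients mod 17: 5·t ≡ 12 (mod 17).
    The inverse of 5 mod 17 is 7 (since 5·7 = 35 = 2·17 + 1), so t ≡ 7·12 = 84 ≡ 16 (mod 17).
    Then x = 9 + 260·16 = 4169, valid modulo lcm(260, 17) = 4420: x ≡ 4169 (mod 4420).
Verify against each original: 4169 mod 4 = 1, 4169 mod 13 = 9, 4169 mod 5 = 4, 4169 mod 17 = 4.

x ≡ 4169 (mod 4420).


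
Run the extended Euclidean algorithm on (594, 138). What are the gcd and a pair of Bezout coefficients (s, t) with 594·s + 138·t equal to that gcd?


Euclidean algorithm on (594, 138) — divide until remainder is 0:
  594 = 4 · 138 + 42
  138 = 3 · 42 + 12
  42 = 3 · 12 + 6
  12 = 2 · 6 + 0
gcd(594, 138) = 6.
Track Bezout coefficients alongside the remainders: start with r₀ = 594 = a·1 + b·0 (s = 1, t = 0) and r₁ = 138 = a·0 + b·1 (s = 0, t = 1); each new remainder r_{k+1} = r_{k-1} − q_k·r_k inherits s_{k+1} = s_{k-1} − q_k·s_k, t_{k+1} = t_{k-1} − q_k·t_k, so r_k = a·s_k + b·t_k at every step:
  q = 4: r = 42, s = 1 − 4·0 = 1, t = 0 − 4·1 = -4  (check: 594·1 + 138·(-4) = 42)
  q = 3: r = 12, s = 0 − 3·1 = -3, t = 1 − 3·(-4) = 13  (check: 594·(-3) + 138·13 = 12)
  q = 3: r = 6, s = 1 − 3·(-3) = 10, t = -4 − 3·13 = -43  (check: 594·10 + 138·(-43) = 6)
The row with r = 6 (the gcd) gives the Bezout coefficients s = 10, t = -43.
Result: 594 · (10) + 138 · (-43) = 6.

gcd(594, 138) = 6; s = 10, t = -43 (check: 594·10 + 138·(-43) = 6).


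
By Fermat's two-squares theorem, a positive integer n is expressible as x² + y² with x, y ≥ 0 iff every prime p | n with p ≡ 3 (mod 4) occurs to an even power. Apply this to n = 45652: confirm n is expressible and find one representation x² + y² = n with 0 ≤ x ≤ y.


Step 1: Factor n = 45652 = 2^2 · 101 · 113.
Step 2: Check the mod-4 condition on each prime factor: 2 = 2 (special); 101 ≡ 1 (mod 4), exponent 1; 113 ≡ 1 (mod 4), exponent 1.
All primes ≡ 3 (mod 4) appear to even exponent (or don't appear), so by the two-squares theorem n IS expressible as a sum of two squares.
Step 3: Build a representation. Group n = k² · m with k = 2 and m = 101 · 113 = 11413 (a product of primes ≡ 1 (mod 4)); a representation of m scales to one of n via (k·x)² + (k·y)² = k²(x² + y²). Each prime p ≡ 1 (mod 4) is itself a sum of two squares; find a² by testing p − a² for a perfect square:
  101: 101 − 1² = 100 = 10² ⇒ 101 = 1² + 10².
  113: 113 − 1² = 112, 113 − 2² = 109, 113 − 3² = 104, 113 − 4² = 97, 113 − 5² = 88, 113 − 6² = 77, 113 − 7² = 64 = 8² ⇒ 113 = 7² + 8².
  Combine using the Brahmagupta–Fibonacci identity (a² + b²)(c² + d²) = (ac − bd)² + (ad + bc)² = (ac + bd)² + (ad − bc)²:
  101 · 113 = 11413: from (1² + 10²)(7² + 8²), take (1·7 − 10·8, 1·8 + 10·7) = (7 − 80, 8 + 70) = (-73, 78); dropping signs (only squares matter) gives (73, 78); check 73² + 78² = 5329 + 6084 = 11413 ✓.
  Scale by k = 2: (2·73, 2·78) = (146, 156).
Step 4: Order so x ≤ y and verify: 146² + 156² = 21316 + 24336 = 45652 = n. ✓

n = 45652 = 146² + 156² (one valid representation with x ≤ y).


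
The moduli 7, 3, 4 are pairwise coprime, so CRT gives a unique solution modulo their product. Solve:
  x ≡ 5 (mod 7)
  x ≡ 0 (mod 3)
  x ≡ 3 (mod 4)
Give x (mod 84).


Moduli 7, 3, 4 are pairwise coprime; by CRT there is a unique solution modulo M = 7 · 3 · 4 = 84.
Solve pairwise, accumulating the modulus:
  Start with x ≡ 5 (mod 7).
  Combine with x ≡ 0 (mod 3): since gcd(7, 3) = 1, we get a unique residue mod 21.
    Write x = 5 + 7·t and substitute into x ≡ 0 (mod 3): 7·t ≡ 0 − 5 = -5 (mod 3).
    Reduce coefficients mod 3: 1·t ≡ 1 (mod 3).
    So t ≡ 1 (mod 3).
    Then x = 5 + 7·1 = 12, valid modulo lcm(7, 3) = 21: x ≡ 12 (mod 21).
  Combine with x ≡ 3 (mod 4): since gcd(21, 4) = 1, we get a unique residue mod 84.
    Write x = 12 + 21·t and substitute into x ≡ 3 (mod 4): 21·t ≡ 3 − 12 = -9 (mod 4).
    Reduce coefficients mod 4: 1·t ≡ 3 (mod 4).
    So t ≡ 3 (mod 4).
    Then x = 12 + 21·3 = 75, valid modulo lcm(21, 4) = 84: x ≡ 75 (mod 84).
Verify: 75 mod 7 = 5 ✓, 75 mod 3 = 0 ✓, 75 mod 4 = 3 ✓.

x ≡ 75 (mod 84).


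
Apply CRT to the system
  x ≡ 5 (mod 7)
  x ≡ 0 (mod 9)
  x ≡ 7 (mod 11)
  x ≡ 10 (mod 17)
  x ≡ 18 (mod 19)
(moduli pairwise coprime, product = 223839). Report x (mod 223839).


Product of moduli M = 7 · 9 · 11 · 17 · 19 = 223839.
Merge one congruence at a time:
  Start: x ≡ 5 (mod 7).
  Combine with x ≡ 0 (mod 9); new modulus lcm = 63.
    Write x = 5 + 7·t and substitute into x ≡ 0 (mod 9): 7·t ≡ 0 − 5 = -5 (mod 9).
    Reduce coefficients mod 9: 7·t ≡ 4 (mod 9).
    The inverse of 7 mod 9 is 4 (since 7·4 = 28 = 3·9 + 1), so t ≡ 4·4 = 16 ≡ 7 (mod 9).
    Then x = 5 + 7·7 = 54, valid modulo lcm(7, 9) = 63: x ≡ 54 (mod 63).
  Combine with x ≡ 7 (mod 11); new modulus lcm = 693.
    Write x = 54 + 63·t and substitute into x ≡ 7 (mod 11): 63·t ≡ 7 − 54 = -47 (mod 11).
    Reduce coefficients mod 11: 8·t ≡ 8 (mod 11).
    The inverse of 8 mod 11 is 7 (since 8·7 = 56 = 5·11 + 1), so t ≡ 7·8 = 56 ≡ 1 (mod 11).
    Then x = 54 + 63·1 = 117, valid modulo lcm(63, 11) = 693: x ≡ 117 (mod 693).
  Combine with x ≡ 10 (mod 17); new modulus lcm = 11781.
    Write x = 117 + 693·t and substitute into x ≡ 10 (mod 17): 693·t ≡ 10 − 117 = -107 (mod 17).
    Reduce coefficients mod 17: 13·t ≡ 12 (mod 17).
    The inverse of 13 mod 17 is 4 (since 13·4 = 52 = 3·17 + 1), so t ≡ 4·12 = 48 ≡ 14 (mod 17).
    Then x = 117 + 693·14 = 9819, valid modulo lcm(693, 17) = 11781: x ≡ 9819 (mod 11781).
  Combine with x ≡ 18 (mod 19); new modulus lcm = 223839.
    Write x = 9819 + 11781·t and substitute into x ≡ 18 (mod 19): 11781·t ≡ 18 − 9819 = -9801 (mod 19).
    Reduce coefficients mod 19: 1·t ≡ 3 (mod 19).
    So t ≡ 3 (mod 19).
    Then x = 9819 + 11781·3 = 45162, valid modulo lcm(11781, 19) = 223839: x ≡ 45162 (mod 223839).
Verify against each original: 45162 mod 7 = 5, 45162 mod 9 = 0, 45162 mod 11 = 7, 45162 mod 17 = 10, 45162 mod 19 = 18.

x ≡ 45162 (mod 223839).


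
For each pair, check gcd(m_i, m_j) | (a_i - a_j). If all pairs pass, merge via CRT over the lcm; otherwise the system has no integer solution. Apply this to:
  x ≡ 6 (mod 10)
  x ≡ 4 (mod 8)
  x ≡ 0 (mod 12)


Moduli 10, 8, 12 are not pairwise coprime, so CRT works modulo lcm(m_i) when all pairwise compatibility conditions hold.
Pairwise compatibility: gcd(m_i, m_j) must divide a_i - a_j for every pair.
Merge one congruence at a time:
  Start: x ≡ 6 (mod 10).
  Combine with x ≡ 4 (mod 8): gcd(10, 8) = 2; 4 - 6 = -2, which IS divisible by 2, so compatible.
    Write x = 6 + 10·t and substitute into x ≡ 4 (mod 8): 10·t ≡ 4 − 6 = -2 (mod 8).
    Divide the congruence (and modulus) by g = 2: 5·t ≡ -1 (mod 4).
    Reduce coefficients mod 4: 1·t ≡ 3 (mod 4).
    So t ≡ 3 (mod 4).
    Then x = 6 + 10·3 = 36, valid modulo lcm(10, 8) = 40: x ≡ 36 (mod 40).
  Combine with x ≡ 0 (mod 12): gcd(40, 12) = 4; 0 - 36 = -36, which IS divisible by 4, so compatible.
    Write x = 36 + 40·t and substitute into x ≡ 0 (mod 12): 40·t ≡ 0 − 36 = -36 (mod 12).
    Divide the congruence (and modulus) by g = 4: 10·t ≡ -9 (mod 3).
    Reduce coefficients mod 3: 1·t ≡ 0 (mod 3).
    So t ≡ 0 (mod 3).
    Then x = 36 + 40·0 = 36, valid modulo lcm(40, 12) = 120: x ≡ 36 (mod 120).
Verify: 36 mod 10 = 6, 36 mod 8 = 4, 36 mod 12 = 0.

x ≡ 36 (mod 120).


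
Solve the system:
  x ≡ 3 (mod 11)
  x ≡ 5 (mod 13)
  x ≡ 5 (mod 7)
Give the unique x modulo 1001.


Moduli 11, 13, 7 are pairwise coprime; by CRT there is a unique solution modulo M = 11 · 13 · 7 = 1001.
Solve pairwise, accumulating the modulus:
  Start with x ≡ 3 (mod 11).
  Combine with x ≡ 5 (mod 13): since gcd(11, 13) = 1, we get a unique residue mod 143.
    Write x = 3 + 11·t and substitute into x ≡ 5 (mod 13): 11·t ≡ 5 − 3 = 2 (mod 13).
    The inverse of 11 mod 13 is 6 (since 11·6 = 66 = 5·13 + 1), so t ≡ 6·2 = 12 ≡ 12 (mod 13).
    Then x = 3 + 11·12 = 135, valid modulo lcm(11, 13) = 143: x ≡ 135 (mod 143).
  Combine with x ≡ 5 (mod 7): since gcd(143, 7) = 1, we get a unique residue mod 1001.
    Write x = 135 + 143·t and substitute into x ≡ 5 (mod 7): 143·t ≡ 5 − 135 = -130 (mod 7).
    Reduce coefficients mod 7: 3·t ≡ 3 (mod 7).
    The inverse of 3 mod 7 is 5 (since 3·5 = 15 = 2·7 + 1), so t ≡ 5·3 = 15 ≡ 1 (mod 7).
    Then x = 135 + 143·1 = 278, valid modulo lcm(143, 7) = 1001: x ≡ 278 (mod 1001).
Verify: 278 mod 11 = 3 ✓, 278 mod 13 = 5 ✓, 278 mod 7 = 5 ✓.

x ≡ 278 (mod 1001).
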